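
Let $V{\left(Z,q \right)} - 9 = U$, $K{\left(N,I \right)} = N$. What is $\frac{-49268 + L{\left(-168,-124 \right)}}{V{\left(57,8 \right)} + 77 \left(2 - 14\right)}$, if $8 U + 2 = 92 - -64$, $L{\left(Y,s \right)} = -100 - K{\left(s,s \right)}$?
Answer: $\frac{196976}{3583} \approx 54.975$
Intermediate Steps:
$L{\left(Y,s \right)} = -100 - s$
$U = \frac{77}{4}$ ($U = - \frac{1}{4} + \frac{92 - -64}{8} = - \frac{1}{4} + \frac{92 + 64}{8} = - \frac{1}{4} + \frac{1}{8} \cdot 156 = - \frac{1}{4} + \frac{39}{2} = \frac{77}{4} \approx 19.25$)
$V{\left(Z,q \right)} = \frac{113}{4}$ ($V{\left(Z,q \right)} = 9 + \frac{77}{4} = \frac{113}{4}$)
$\frac{-49268 + L{\left(-168,-124 \right)}}{V{\left(57,8 \right)} + 77 \left(2 - 14\right)} = \frac{-49268 - -24}{\frac{113}{4} + 77 \left(2 - 14\right)} = \frac{-49268 + \left(-100 + 124\right)}{\frac{113}{4} + 77 \left(-12\right)} = \frac{-49268 + 24}{\frac{113}{4} - 924} = - \frac{49244}{- \frac{3583}{4}} = \left(-49244\right) \left(- \frac{4}{3583}\right) = \frac{196976}{3583}$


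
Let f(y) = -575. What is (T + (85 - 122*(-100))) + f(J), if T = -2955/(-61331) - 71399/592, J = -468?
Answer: 420788895211/36307952 ≈ 11589.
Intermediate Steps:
T = -4377222709/36307952 (T = -2955*(-1/61331) - 71399*1/592 = 2955/61331 - 71399/592 = -4377222709/36307952 ≈ -120.56)
(T + (85 - 122*(-100))) + f(J) = (-4377222709/36307952 + (85 - 122*(-100))) - 575 = (-4377222709/36307952 + (85 + 12200)) - 575 = (-4377222709/36307952 + 12285) - 575 = 441665967611/36307952 - 575 = 420788895211/36307952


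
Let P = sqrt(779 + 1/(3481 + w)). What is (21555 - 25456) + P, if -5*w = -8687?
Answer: -3901 + sqrt(132584364979)/13046 ≈ -3873.1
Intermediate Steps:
w = 8687/5 (w = -1/5*(-8687) = 8687/5 ≈ 1737.4)
P = sqrt(132584364979)/13046 (P = sqrt(779 + 1/(3481 + 8687/5)) = sqrt(779 + 1/(26092/5)) = sqrt(779 + 5/26092) = sqrt(20325673/26092) = sqrt(132584364979)/13046 ≈ 27.911)
(21555 - 25456) + P = (21555 - 25456) + sqrt(132584364979)/13046 = -3901 + sqrt(132584364979)/13046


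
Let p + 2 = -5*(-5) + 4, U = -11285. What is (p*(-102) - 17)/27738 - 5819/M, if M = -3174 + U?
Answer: 121341533/401063742 ≈ 0.30255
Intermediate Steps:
p = 27 (p = -2 + (-5*(-5) + 4) = -2 + (25 + 4) = -2 + 29 = 27)
M = -14459 (M = -3174 - 11285 = -14459)
(p*(-102) - 17)/27738 - 5819/M = (27*(-102) - 17)/27738 - 5819/(-14459) = (-2754 - 17)*(1/27738) - 5819*(-1/14459) = -2771*1/27738 + 5819/14459 = -2771/27738 + 5819/14459 = 121341533/401063742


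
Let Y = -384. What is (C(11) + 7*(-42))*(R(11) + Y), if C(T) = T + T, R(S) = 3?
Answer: 103632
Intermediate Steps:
C(T) = 2*T
(C(11) + 7*(-42))*(R(11) + Y) = (2*11 + 7*(-42))*(3 - 384) = (22 - 294)*(-381) = -272*(-381) = 103632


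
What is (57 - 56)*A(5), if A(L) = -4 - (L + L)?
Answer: -14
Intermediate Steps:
A(L) = -4 - 2*L
(57 - 56)*A(5) = (57 - 56)*(-4 - 2*5) = 1*(-4 - 10) = 1*(-14) = -14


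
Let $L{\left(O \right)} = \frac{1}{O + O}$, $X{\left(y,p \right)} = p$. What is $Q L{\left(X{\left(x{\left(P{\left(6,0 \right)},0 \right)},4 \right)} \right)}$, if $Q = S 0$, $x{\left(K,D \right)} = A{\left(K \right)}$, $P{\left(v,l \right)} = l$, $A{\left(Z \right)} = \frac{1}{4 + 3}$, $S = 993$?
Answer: $0$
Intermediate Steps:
$A{\left(Z \right)} = \frac{1}{7}$
$x{\left(K,D \right)} = \frac{1}{7}$
$Q = 0$ ($Q = 993 \cdot 0 = 0$)
$L{\left(O \right)} = \frac{1}{2 O}$
$Q L{\left(X{\left(x{\left(P{\left(6,0 \right)},0 \right)},4 \right)} \right)} = 0 \frac{1}{2 \cdot 4} = 0 \cdot \frac{1}{2} \cdot \frac{1}{4} = 0 \cdot \frac{1}{8} = 0$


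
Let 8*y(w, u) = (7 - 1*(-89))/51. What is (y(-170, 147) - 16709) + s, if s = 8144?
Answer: -145601/17 ≈ -8564.8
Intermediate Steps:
y(w, u) = 4/17 (y(w, u) = ((7 - 1*(-89))/51)/8 = ((7 + 89)*(1/51))/8 = (96*(1/51))/8 = (⅛)*(32/17) = 4/17)
(y(-170, 147) - 16709) + s = (4/17 - 16709) + 8144 = -284049/17 + 8144 = -145601/17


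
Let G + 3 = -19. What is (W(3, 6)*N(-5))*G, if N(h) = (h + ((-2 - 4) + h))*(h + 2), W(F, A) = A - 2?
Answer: -4224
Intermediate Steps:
G = -22 (G = -3 - 19 = -22)
W(F, A) = -2 + A
N(h) = (-6 + 2*h)*(2 + h) (N(h) = (h + (-6 + h))*(2 + h) = (-6 + 2*h)*(2 + h))
(W(3, 6)*N(-5))*G = ((-2 + 6)*(-12 - 2*(-5) + 2*(-5)**2))*(-22) = (4*(-12 + 10 + 2*25))*(-22) = (4*(-12 + 10 + 50))*(-22) = (4*48)*(-22) = 192*(-22) = -4224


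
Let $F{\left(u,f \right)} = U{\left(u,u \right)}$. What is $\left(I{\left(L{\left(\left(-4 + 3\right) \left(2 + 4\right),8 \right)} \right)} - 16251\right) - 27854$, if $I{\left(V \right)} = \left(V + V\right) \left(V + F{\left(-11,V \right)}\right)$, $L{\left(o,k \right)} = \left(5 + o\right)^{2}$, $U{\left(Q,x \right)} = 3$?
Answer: $-44097$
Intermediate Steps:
$F{\left(u,f \right)} = 3$
$I{\left(V \right)} = 2 V \left(3 + V\right)$ ($I{\left(V \right)} = \left(V + V\right) \left(V + 3\right) = 2 V \left(3 + V\right)$)
$\left(I{\left(L{\left(\left(-4 + 3\right) \left(2 + 4\right),8 \right)} \right)} - 16251\right) - 27854 = \left(2 \left(5 + \left(-4 + 3\right) \left(2 + 4\right)\right)^{2} \left(3 + \left(5 + \left(-4 + 3\right) \left(2 + 4\right)\right)^{2}\right) - 16251\right) - 27854 = \left(2 \left(5 - 6\right)^{2} \left(3 + \left(5 - 6\right)^{2}\right) - 16251\right) - 27854 = \left(2 \left(-1\right)^{2} \left(3 + \left(-1\right)^{2}\right) - 16251\right) - 27854 = \left(2 \cdot 1 \left(3 + 1\right) - 16251\right) - 27854 = \left(2 \cdot 1 \cdot 4 - 16251\right) - 27854 = \left(8 - 16251\right) - 27854 = -16243 - 27854 = -44097$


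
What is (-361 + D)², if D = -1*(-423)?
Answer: 3844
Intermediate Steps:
D = 423
(-361 + D)² = (-361 + 423)² = 62² = 3844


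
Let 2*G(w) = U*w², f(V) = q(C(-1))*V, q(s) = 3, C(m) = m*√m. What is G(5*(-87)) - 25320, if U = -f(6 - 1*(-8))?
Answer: -3999045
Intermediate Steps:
C(m) = m^(3/2)
f(V) = 3*V
U = -42 (U = -3*(6 - 1*(-8)) = -3*(6 + 8) = -3*14 = -1*42 = -42)
G(w) = -21*w² (G(w) = (-42*w²)/2 = -21*w²)
G(5*(-87)) - 25320 = -21*(5*(-87))² - 25320 = -21*(-435)² - 25320 = -21*189225 - 25320 = -3973725 - 25320 = -3999045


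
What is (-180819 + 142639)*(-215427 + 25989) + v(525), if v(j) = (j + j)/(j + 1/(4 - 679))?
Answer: 1281548005945455/177187 ≈ 7.2327e+9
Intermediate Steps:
v(j) = 2*j/(-1/675 + j) (v(j) = (2*j)/(j + 1/(-675)) = (2*j)/(j - 1/675) = (2*j)/(-1/675 + j) = 2*j/(-1/675 + j))
(-180819 + 142639)*(-215427 + 25989) + v(525) = (-180819 + 142639)*(-215427 + 25989) + 1350*525/(-1 + 675*525) = -38180*(-189438) + 1350*525/(-1 + 354375) = 7232742840 + 1350*525/354374 = 7232742840 + 1350*525*(1/354374) = 7232742840 + 354375/177187 = 1281548005945455/177187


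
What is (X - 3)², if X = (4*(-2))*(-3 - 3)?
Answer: 2025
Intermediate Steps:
X = 48 (X = -8*(-6) = 48)
(X - 3)² = (48 - 3)² = 45² = 2025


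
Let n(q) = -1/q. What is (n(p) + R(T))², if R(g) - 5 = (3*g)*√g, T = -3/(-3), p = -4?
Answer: 1089/16 ≈ 68.063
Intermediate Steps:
T = 1 (T = -3*(-⅓) = 1)
R(g) = 5 + 3*g^(3/2) (R(g) = 5 + (3*g)*√g = 5 + 3*g^(3/2))
(n(p) + R(T))² = (-1/(-4) + (5 + 3*1^(3/2)))² = (-1*(-¼) + (5 + 3*1))² = (¼ + (5 + 3))² = (¼ + 8)² = (33/4)² = 1089/16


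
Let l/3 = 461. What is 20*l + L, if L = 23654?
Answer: 51314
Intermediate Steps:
l = 1383 (l = 3*461 = 1383)
20*l + L = 20*1383 + 23654 = 27660 + 23654 = 51314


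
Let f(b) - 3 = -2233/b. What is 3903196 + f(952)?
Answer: 530834745/136 ≈ 3.9032e+6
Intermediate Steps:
f(b) = 3 - 2233/b
3903196 + f(952) = 3903196 + (3 - 2233/952) = 3903196 + (3 - 2233*1/952) = 3903196 + (3 - 319/136) = 3903196 + 89/136 = 530834745/136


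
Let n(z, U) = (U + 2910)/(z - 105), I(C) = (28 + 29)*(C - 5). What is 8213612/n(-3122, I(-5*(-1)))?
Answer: -13252662962/1455 ≈ -9.1084e+6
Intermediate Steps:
I(C) = -285 + 57*C (I(C) = 57*(-5 + C) = -285 + 57*C)
n(z, U) = (2910 + U)/(-105 + z)
8213612/n(-3122, I(-5*(-1))) = 8213612/(((2910 + (-285 + 57*(-5*(-1))))/(-105 - 3122))) = 8213612/(((2910 + (-285 + 57*5))/(-3227))) = 8213612/((-(2910 + (-285 + 285))/3227)) = 8213612/((-(2910 + 0)/3227)) = 8213612/((-1/3227*2910)) = 8213612/(-2910/3227) = 8213612*(-3227/2910) = -13252662962/1455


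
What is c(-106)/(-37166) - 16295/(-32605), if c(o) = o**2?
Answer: 23927019/121179743 ≈ 0.19745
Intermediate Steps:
c(-106)/(-37166) - 16295/(-32605) = (-106)**2/(-37166) - 16295/(-32605) = 11236*(-1/37166) - 16295*(-1/32605) = -5618/18583 + 3259/6521 = 23927019/121179743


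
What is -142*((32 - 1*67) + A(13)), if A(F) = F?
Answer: 3124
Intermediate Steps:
-142*((32 - 1*67) + A(13)) = -142*((32 - 1*67) + 13) = -142*((32 - 67) + 13) = -142*(-35 + 13) = -142*(-22) = 3124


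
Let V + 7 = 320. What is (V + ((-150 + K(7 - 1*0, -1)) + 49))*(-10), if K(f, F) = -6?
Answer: -2060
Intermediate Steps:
V = 313 (V = -7 + 320 = 313)
(V + ((-150 + K(7 - 1*0, -1)) + 49))*(-10) = (313 + ((-150 - 6) + 49))*(-10) = (313 + (-156 + 49))*(-10) = (313 - 107)*(-10) = 206*(-10) = -2060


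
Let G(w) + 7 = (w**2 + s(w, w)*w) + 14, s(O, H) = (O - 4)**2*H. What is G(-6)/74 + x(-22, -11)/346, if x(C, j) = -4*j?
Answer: 631867/12802 ≈ 49.357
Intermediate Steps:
s(O, H) = H*(-4 + O)**2 (s(O, H) = (-4 + O)**2*H = H*(-4 + O)**2)
G(w) = 7 + w**2 + w**2*(-4 + w)**2 (G(w) = -7 + ((w**2 + (w*(-4 + w)**2)*w) + 14) = -7 + ((w**2 + w**2*(-4 + w)**2) + 14) = -7 + (14 + w**2 + w**2*(-4 + w)**2) = 7 + w**2 + w**2*(-4 + w)**2)
G(-6)/74 + x(-22, -11)/346 = (7 + (-6)**2 + (-6)**2*(-4 - 6)**2)/74 - 4*(-11)/346 = (7 + 36 + 36*(-10)**2)*(1/74) + 44*(1/346) = (7 + 36 + 36*100)*(1/74) + 22/173 = (7 + 36 + 3600)*(1/74) + 22/173 = 3643*(1/74) + 22/173 = 3643/74 + 22/173 = 631867/12802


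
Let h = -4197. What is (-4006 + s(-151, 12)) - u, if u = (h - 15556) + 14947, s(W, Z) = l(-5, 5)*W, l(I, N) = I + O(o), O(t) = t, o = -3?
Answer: 2008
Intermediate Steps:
l(I, N) = -3 + I (l(I, N) = I - 3 = -3 + I)
s(W, Z) = -8*W (s(W, Z) = (-3 - 5)*W = -8*W)
u = -4806 (u = (-4197 - 15556) + 14947 = -19753 + 14947 = -4806)
(-4006 + s(-151, 12)) - u = (-4006 - 8*(-151)) - 1*(-4806) = (-4006 + 1208) + 4806 = -2798 + 4806 = 2008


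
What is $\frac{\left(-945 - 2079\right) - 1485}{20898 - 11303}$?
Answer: $- \frac{4509}{9595} \approx -0.46993$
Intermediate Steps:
$\frac{\left(-945 - 2079\right) - 1485}{20898 - 11303} = \frac{-3024 - 1485}{9595} = \left(-4509\right) \frac{1}{9595} = - \frac{4509}{9595}$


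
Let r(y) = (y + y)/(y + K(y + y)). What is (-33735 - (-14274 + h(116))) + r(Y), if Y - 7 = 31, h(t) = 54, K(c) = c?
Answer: -58543/3 ≈ -19514.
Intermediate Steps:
Y = 38 (Y = 7 + 31 = 38)
r(y) = 2/3 (r(y) = (y + y)/(y + (y + y)) = (2*y)/(y + 2*y) = (2*y)/((3*y)) = (2*y)*(1/(3*y)) = 2/3)
(-33735 - (-14274 + h(116))) + r(Y) = (-33735 - (-14274 + 54)) + 2/3 = (-33735 - 1*(-14220)) + 2/3 = (-33735 + 14220) + 2/3 = -19515 + 2/3 = -58543/3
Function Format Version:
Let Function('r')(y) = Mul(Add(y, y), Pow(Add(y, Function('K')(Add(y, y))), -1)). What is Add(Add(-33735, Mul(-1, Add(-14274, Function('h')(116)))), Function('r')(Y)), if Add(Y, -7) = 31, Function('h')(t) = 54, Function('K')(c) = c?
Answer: Rational(-58543, 3) ≈ -19514.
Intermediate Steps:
Y = 38 (Y = Add(7, 31) = 38)
Function('r')(y) = Rational(2, 3) (Function('r')(y) = Mul(Add(y, y), Pow(Add(y, Add(y, y)), -1)) = Mul(Mul(2, y), Pow(Add(y, Mul(2, y)), -1)) = Mul(Mul(2, y), Pow(Mul(3, y), -1)) = Mul(Mul(2, y), Mul(Rational(1, 3), Pow(y, -1))) = Rational(2, 3))
Add(Add(-33735, Mul(-1, Add(-14274, Function('h')(116)))), Function('r')(Y)) = Add(Add(-33735, Mul(-1, Add(-14274, 54))), Rational(2, 3)) = Add(Add(-33735, Mul(-1, -14220)), Rational(2, 3)) = Add(Add(-33735, 14220), Rational(2, 3)) = Add(-19515, Rational(2, 3)) = Rational(-58543, 3)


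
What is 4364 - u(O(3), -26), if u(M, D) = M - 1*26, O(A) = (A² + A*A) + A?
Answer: 4369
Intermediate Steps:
O(A) = A + 2*A² (O(A) = (A² + A²) + A = 2*A² + A = A + 2*A²)
u(M, D) = -26 + M (u(M, D) = M - 26 = -26 + M)
4364 - u(O(3), -26) = 4364 - (-26 + 3*(1 + 2*3)) = 4364 - (-26 + 3*(1 + 6)) = 4364 - (-26 + 3*7) = 4364 - (-26 + 21) = 4364 - 1*(-5) = 4364 + 5 = 4369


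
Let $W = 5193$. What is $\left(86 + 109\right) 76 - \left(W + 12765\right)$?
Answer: $-3138$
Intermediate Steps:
$\left(86 + 109\right) 76 - \left(W + 12765\right) = \left(86 + 109\right) 76 - \left(5193 + 12765\right) = 195 \cdot 76 - 17958 = 14820 - 17958 = -3138$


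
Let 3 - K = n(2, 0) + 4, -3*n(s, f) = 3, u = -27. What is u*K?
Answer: 0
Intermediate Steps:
n(s, f) = -1 (n(s, f) = -⅓*3 = -1)
K = 0 (K = 3 - (-1 + 4) = 3 - 1*3 = 3 - 3 = 0)
u*K = -27*0 = 0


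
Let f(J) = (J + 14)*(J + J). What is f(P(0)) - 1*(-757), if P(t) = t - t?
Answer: 757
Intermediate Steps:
P(t) = 0
f(J) = 2*J*(14 + J) (f(J) = (14 + J)*(2*J) = 2*J*(14 + J))
f(P(0)) - 1*(-757) = 2*0*(14 + 0) - 1*(-757) = 2*0*14 + 757 = 0 + 757 = 757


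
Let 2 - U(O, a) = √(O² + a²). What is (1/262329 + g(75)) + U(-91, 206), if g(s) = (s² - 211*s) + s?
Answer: -2655556466/262329 - √50717 ≈ -10348.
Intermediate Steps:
U(O, a) = 2 - √(O² + a²)
g(s) = s² - 210*s
(1/262329 + g(75)) + U(-91, 206) = (1/262329 + 75*(-210 + 75)) + (2 - √((-91)² + 206²)) = (1/262329 + 75*(-135)) + (2 - √(8281 + 42436)) = (1/262329 - 10125) + (2 - √50717) = -2656081124/262329 + (2 - √50717) = -2655556466/262329 - √50717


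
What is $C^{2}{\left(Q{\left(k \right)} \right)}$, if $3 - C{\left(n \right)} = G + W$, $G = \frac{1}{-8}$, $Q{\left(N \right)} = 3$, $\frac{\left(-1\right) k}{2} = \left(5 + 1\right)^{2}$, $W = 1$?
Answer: $\frac{289}{64} \approx 4.5156$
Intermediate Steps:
$k = -72$ ($k = - 2 \left(5 + 1\right)^{2} = - 2 \cdot 6^{2} = \left(-2\right) 36 = -72$)
$G = - \frac{1}{8} \approx -0.125$
$C{\left(n \right)} = \frac{17}{8}$ ($C{\left(n \right)} = 3 - \left(- \frac{1}{8} + 1\right) = 3 - \frac{7}{8} = \frac{17}{8}$)
$C^{2}{\left(Q{\left(k \right)} \right)} = \left(\frac{17}{8}\right)^{2} = \frac{289}{64}$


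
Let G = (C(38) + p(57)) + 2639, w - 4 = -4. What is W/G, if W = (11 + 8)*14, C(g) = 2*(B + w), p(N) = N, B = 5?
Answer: 133/1353 ≈ 0.098300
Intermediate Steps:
w = 0 (w = 4 - 4 = 0)
C(g) = 10 (C(g) = 2*(5 + 0) = 2*5 = 10)
W = 266 (W = 19*14 = 266)
G = 2706 (G = (10 + 57) + 2639 = 67 + 2639 = 2706)
W/G = 266/2706 = 266*(1/2706) = 133/1353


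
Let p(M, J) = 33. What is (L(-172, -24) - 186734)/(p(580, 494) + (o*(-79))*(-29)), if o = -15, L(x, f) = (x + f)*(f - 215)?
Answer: 23315/5722 ≈ 4.0746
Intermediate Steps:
L(x, f) = (-215 + f)*(f + x) (L(x, f) = (f + x)*(-215 + f) = (-215 + f)*(f + x))
(L(-172, -24) - 186734)/(p(580, 494) + (o*(-79))*(-29)) = (((-24)² - 215*(-24) - 215*(-172) - 24*(-172)) - 186734)/(33 - 15*(-79)*(-29)) = ((576 + 5160 + 36980 + 4128) - 186734)/(33 + 1185*(-29)) = (46844 - 186734)/(33 - 34365) = -139890/(-34332) = -139890*(-1/34332) = 23315/5722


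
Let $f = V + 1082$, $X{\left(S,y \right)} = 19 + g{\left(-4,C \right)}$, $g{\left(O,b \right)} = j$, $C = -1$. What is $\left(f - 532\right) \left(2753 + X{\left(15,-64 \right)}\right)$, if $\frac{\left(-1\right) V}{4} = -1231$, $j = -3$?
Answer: $15157506$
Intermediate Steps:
$g{\left(O,b \right)} = -3$
$X{\left(S,y \right)} = 16$ ($X{\left(S,y \right)} = 19 - 3 = 16$)
$V = 4924$ ($V = \left(-4\right) \left(-1231\right) = 4924$)
$f = 6006$ ($f = 4924 + 1082 = 6006$)
$\left(f - 532\right) \left(2753 + X{\left(15,-64 \right)}\right) = \left(6006 - 532\right) \left(2753 + 16\right) = 5474 \cdot 2769 = 15157506$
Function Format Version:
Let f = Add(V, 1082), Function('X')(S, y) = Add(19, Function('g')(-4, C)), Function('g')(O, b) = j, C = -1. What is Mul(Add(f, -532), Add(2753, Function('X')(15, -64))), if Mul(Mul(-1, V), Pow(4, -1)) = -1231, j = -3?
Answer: 15157506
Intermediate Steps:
Function('g')(O, b) = -3
Function('X')(S, y) = 16 (Function('X')(S, y) = Add(19, -3) = 16)
V = 4924 (V = Mul(-4, -1231) = 4924)
f = 6006 (f = Add(4924, 1082) = 6006)
Mul(Add(f, -532), Add(2753, Function('X')(15, -64))) = Mul(Add(6006, -532), Add(2753, 16)) = Mul(5474, 2769) = 15157506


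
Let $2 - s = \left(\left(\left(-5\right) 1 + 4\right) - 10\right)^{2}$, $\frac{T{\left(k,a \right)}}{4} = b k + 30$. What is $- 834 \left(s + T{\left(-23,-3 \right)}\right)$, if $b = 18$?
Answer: $1380270$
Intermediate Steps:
$T{\left(k,a \right)} = 120 + 72 k$ ($T{\left(k,a \right)} = 4 \left(18 k + 30\right) = 4 \left(30 + 18 k\right) = 120 + 72 k$)
$s = -119$ ($s = 2 - \left(\left(\left(-5\right) 1 + 4\right) - 10\right)^{2} = 2 - \left(\left(-5 + 4\right) - 10\right)^{2} = 2 - \left(-1 - 10\right)^{2} = 2 - \left(-11\right)^{2} = 2 - 121 = -119$)
$- 834 \left(s + T{\left(-23,-3 \right)}\right) = - 834 \left(-119 + \left(120 + 72 \left(-23\right)\right)\right) = - 834 \left(-119 + \left(120 - 1656\right)\right) = - 834 \left(-119 - 1536\right) = \left(-834\right) \left(-1655\right) = 1380270$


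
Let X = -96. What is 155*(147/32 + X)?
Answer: -453375/32 ≈ -14168.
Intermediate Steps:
155*(147/32 + X) = 155*(147/32 - 96) = 155*(-2925/32) = -453375/32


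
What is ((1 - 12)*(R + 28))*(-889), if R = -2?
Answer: 254254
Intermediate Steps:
((1 - 12)*(R + 28))*(-889) = ((1 - 12)*(-2 + 28))*(-889) = -11*26*(-889) = -286*(-889) = 254254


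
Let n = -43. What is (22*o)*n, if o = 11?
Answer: -10406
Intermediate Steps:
(22*o)*n = (22*11)*(-43) = 242*(-43) = -10406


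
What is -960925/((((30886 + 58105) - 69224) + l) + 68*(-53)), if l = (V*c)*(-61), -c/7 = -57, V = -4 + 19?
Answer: 137275/49846 ≈ 2.7540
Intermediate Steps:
V = 15
c = 399 (c = -7*(-57) = 399)
l = -365085 (l = (15*399)*(-61) = 5985*(-61) = -365085)
-960925/((((30886 + 58105) - 69224) + l) + 68*(-53)) = -960925/((((30886 + 58105) - 69224) - 365085) + 68*(-53)) = -960925/(((88991 - 69224) - 365085) - 3604) = -960925/((19767 - 365085) - 3604) = -960925/(-345318 - 3604) = -960925/(-348922) = -960925*(-1/348922) = 137275/49846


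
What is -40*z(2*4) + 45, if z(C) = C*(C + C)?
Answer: -5075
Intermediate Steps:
z(C) = 2*C**2 (z(C) = C*(2*C) = 2*C**2)
-40*z(2*4) + 45 = -80*(2*4)**2 + 45 = -80*8**2 + 45 = -80*64 + 45 = -40*128 + 45 = -5120 + 45 = -5075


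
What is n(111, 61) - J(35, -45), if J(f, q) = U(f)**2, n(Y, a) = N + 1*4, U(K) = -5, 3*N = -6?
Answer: -23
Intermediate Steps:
N = -2 (N = (1/3)*(-6) = -2)
n(Y, a) = 2 (n(Y, a) = -2 + 1*4 = -2 + 4 = 2)
J(f, q) = 25 (J(f, q) = (-5)**2 = 25)
n(111, 61) - J(35, -45) = 2 - 1*25 = 2 - 25 = -23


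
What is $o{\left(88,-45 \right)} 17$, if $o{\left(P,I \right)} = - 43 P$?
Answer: $-64328$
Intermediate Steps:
$o{\left(88,-45 \right)} 17 = \left(-43\right) 88 \cdot 17 = \left(-3784\right) 17 = -64328$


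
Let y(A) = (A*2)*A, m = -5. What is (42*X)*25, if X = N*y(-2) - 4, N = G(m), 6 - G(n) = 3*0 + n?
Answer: 88200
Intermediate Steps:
y(A) = 2*A**2 (y(A) = (2*A)*A = 2*A**2)
G(n) = 6 - n (G(n) = 6 - (3*0 + n) = 6 - (0 + n) = 6 - n)
N = 11 (N = 6 - 1*(-5) = 6 + 5 = 11)
X = 84 (X = 11*(2*(-2)**2) - 4 = 11*(2*4) - 4 = 11*8 - 4 = 88 - 4 = 84)
(42*X)*25 = (42*84)*25 = 3528*25 = 88200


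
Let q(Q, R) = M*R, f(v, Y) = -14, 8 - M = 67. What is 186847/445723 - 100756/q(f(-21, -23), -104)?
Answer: -643570197/40219946 ≈ -16.001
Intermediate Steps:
M = -59 (M = 8 - 1*67 = 8 - 67 = -59)
q(Q, R) = -59*R
186847/445723 - 100756/q(f(-21, -23), -104) = 186847/445723 - 100756/((-59*(-104))) = 186847*(1/445723) - 100756/6136 = 10991/26219 - 100756*1/6136 = 10991/26219 - 25189/1534 = -643570197/40219946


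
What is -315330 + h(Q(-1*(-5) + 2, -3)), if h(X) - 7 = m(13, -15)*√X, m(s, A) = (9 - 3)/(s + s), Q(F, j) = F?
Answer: -315323 + 3*√7/13 ≈ -3.1532e+5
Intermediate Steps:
m(s, A) = 3/s (m(s, A) = 6/((2*s)) = 6*(1/(2*s)) = 3/s)
h(X) = 7 + 3*√X/13 (h(X) = 7 + (3/13)*√X = 7 + (3*(1/13))*√X = 7 + 3*√X/13)
-315330 + h(Q(-1*(-5) + 2, -3)) = -315330 + (7 + 3*√(-1*(-5) + 2)/13) = -315330 + (7 + 3*√(5 + 2)/13) = -315330 + (7 + 3*√7/13) = -315323 + 3*√7/13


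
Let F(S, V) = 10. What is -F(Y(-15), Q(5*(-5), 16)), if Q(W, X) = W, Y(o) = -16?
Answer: -10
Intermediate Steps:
-F(Y(-15), Q(5*(-5), 16)) = -1*10 = -10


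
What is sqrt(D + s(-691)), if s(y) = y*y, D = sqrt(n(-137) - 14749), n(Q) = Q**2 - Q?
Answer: sqrt(477481 + sqrt(4157)) ≈ 691.05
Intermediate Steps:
D = sqrt(4157) (D = sqrt(-137*(-1 - 137) - 14749) = sqrt(-137*(-138) - 14749) = sqrt(18906 - 14749) = sqrt(4157) ≈ 64.475)
s(y) = y**2
sqrt(D + s(-691)) = sqrt(sqrt(4157) + (-691)**2) = sqrt(sqrt(4157) + 477481) = sqrt(477481 + sqrt(4157))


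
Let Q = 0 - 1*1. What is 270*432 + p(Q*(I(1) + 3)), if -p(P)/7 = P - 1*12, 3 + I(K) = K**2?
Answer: 116731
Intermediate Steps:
Q = -1 (Q = 0 - 1 = -1)
I(K) = -3 + K**2
p(P) = 84 - 7*P (p(P) = -7*(P - 1*12) = -7*(P - 12) = -7*(-12 + P) = 84 - 7*P)
270*432 + p(Q*(I(1) + 3)) = 270*432 + (84 - (-7)*((-3 + 1**2) + 3)) = 116640 + (84 - (-7)*((-3 + 1) + 3)) = 116640 + (84 - (-7)*(-2 + 3)) = 116640 + (84 - (-7)) = 116640 + (84 - 7*(-1)) = 116640 + (84 + 7) = 116640 + 91 = 116731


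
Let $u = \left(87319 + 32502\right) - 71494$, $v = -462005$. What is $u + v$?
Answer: $-413678$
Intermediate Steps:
$u = 48327$ ($u = 119821 - 71494 = 48327$)
$u + v = 48327 - 462005 = -413678$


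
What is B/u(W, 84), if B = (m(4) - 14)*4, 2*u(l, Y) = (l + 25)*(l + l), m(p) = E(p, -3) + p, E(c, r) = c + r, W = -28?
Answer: -3/7 ≈ -0.42857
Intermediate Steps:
m(p) = -3 + 2*p (m(p) = (p - 3) + p = (-3 + p) + p = -3 + 2*p)
u(l, Y) = l*(25 + l) (u(l, Y) = ((l + 25)*(l + l))/2 = ((25 + l)*(2*l))/2 = (2*l*(25 + l))/2 = l*(25 + l))
B = -36 (B = ((-3 + 2*4) - 14)*4 = ((-3 + 8) - 14)*4 = (5 - 14)*4 = -9*4 = -36)
B/u(W, 84) = -36*(-1/(28*(25 - 28))) = -36/((-28*(-3))) = -36/84 = -36*1/84 = -3/7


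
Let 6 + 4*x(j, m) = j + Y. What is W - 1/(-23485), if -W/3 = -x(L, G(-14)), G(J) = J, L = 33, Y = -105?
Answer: -2747743/46970 ≈ -58.500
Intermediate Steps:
x(j, m) = -111/4 + j/4 (x(j, m) = -3/2 + (j - 105)/4 = -3/2 + (-105 + j)/4 = -3/2 + (-105/4 + j/4) = -111/4 + j/4)
W = -117/2 (W = -(-3)*(-111/4 + (1/4)*33) = -(-3)*(-111/4 + 33/4) = -(-3)*(-39)/2 = -3*39/2 = -117/2 ≈ -58.500)
W - 1/(-23485) = -117/2 - 1/(-23485) = -117/2 - 1*(-1/23485) = -117/2 + 1/23485 = -2747743/46970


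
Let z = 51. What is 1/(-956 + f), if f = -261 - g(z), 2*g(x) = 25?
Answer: -2/2459 ≈ -0.00081334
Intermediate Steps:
g(x) = 25/2 (g(x) = (½)*25 = 25/2)
f = -547/2 (f = -261 - 1*25/2 = -261 - 25/2 = -547/2 ≈ -273.50)
1/(-956 + f) = 1/(-956 - 547/2) = 1/(-2459/2) = -2/2459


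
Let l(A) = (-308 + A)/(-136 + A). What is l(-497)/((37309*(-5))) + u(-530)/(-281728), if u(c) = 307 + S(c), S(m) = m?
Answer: 5221142923/6653456639616 ≈ 0.00078473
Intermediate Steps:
l(A) = (-308 + A)/(-136 + A)
u(c) = 307 + c
l(-497)/((37309*(-5))) + u(-530)/(-281728) = ((-308 - 497)/(-136 - 497))/((37309*(-5))) + (307 - 530)/(-281728) = (-805/(-633))/(-186545) - 223*(-1/281728) = -1/633*(-805)*(-1/186545) + 223/281728 = (805/633)*(-1/186545) + 223/281728 = -161/23616597 + 223/281728 = 5221142923/6653456639616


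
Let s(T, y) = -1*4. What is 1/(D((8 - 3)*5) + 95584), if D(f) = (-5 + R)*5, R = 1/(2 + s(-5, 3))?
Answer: 2/191113 ≈ 1.0465e-5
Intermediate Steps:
s(T, y) = -4
R = -½ (R = 1/(2 - 4) = 1/(-2) = -½ ≈ -0.50000)
D(f) = -55/2 (D(f) = (-5 - ½)*5 = -11/2*5 = -55/2)
1/(D((8 - 3)*5) + 95584) = 1/(-55/2 + 95584) = 1/(191113/2) = 2/191113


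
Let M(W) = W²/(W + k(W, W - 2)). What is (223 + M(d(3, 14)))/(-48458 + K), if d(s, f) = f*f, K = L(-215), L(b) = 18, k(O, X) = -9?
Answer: -80117/9058280 ≈ -0.0088446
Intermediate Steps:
K = 18
d(s, f) = f²
M(W) = W²/(-9 + W) (M(W) = W²/(W - 9) = W²/(-9 + W))
(223 + M(d(3, 14)))/(-48458 + K) = (223 + (14²)²/(-9 + 14²))/(-48458 + 18) = (223 + 196²/(-9 + 196))/(-48440) = (223 + 38416/187)*(-1/48440) = (80117/187)*(-1/48440) = -80117/9058280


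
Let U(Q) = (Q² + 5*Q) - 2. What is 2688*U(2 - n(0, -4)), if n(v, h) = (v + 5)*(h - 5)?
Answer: 6564096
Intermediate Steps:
n(v, h) = (-5 + h)*(5 + v) (n(v, h) = (5 + v)*(-5 + h) = (-5 + h)*(5 + v))
U(Q) = -2 + Q² + 5*Q
2688*U(2 - n(0, -4)) = 2688*(-2 + (2 - (-25 - 5*0 + 5*(-4) - 4*0))² + 5*(2 - (-25 - 5*0 + 5*(-4) - 4*0))) = 2688*(-2 + (2 - (-25 + 0 - 20 + 0))² + 5*(2 - (-25 + 0 - 20 + 0))) = 2688*(-2 + (2 - 1*(-45))² + 5*(2 - 1*(-45))) = 2688*(-2 + (2 + 45)² + 5*(2 + 45)) = 2688*(-2 + 47² + 5*47) = 2688*(-2 + 2209 + 235) = 2688*2442 = 6564096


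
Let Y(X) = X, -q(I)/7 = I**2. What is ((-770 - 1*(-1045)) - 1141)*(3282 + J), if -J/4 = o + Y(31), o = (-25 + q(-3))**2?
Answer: 24090388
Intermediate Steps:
q(I) = -7*I**2
o = 7744 (o = (-25 - 7*(-3)**2)**2 = (-25 - 7*9)**2 = (-25 - 63)**2 = (-88)**2 = 7744)
J = -31100 (J = -4*(7744 + 31) = -4*7775 = -31100)
((-770 - 1*(-1045)) - 1141)*(3282 + J) = ((-770 - 1*(-1045)) - 1141)*(3282 - 31100) = ((-770 + 1045) - 1141)*(-27818) = (275 - 1141)*(-27818) = -866*(-27818) = 24090388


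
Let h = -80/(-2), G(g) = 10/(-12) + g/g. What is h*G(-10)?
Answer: 20/3 ≈ 6.6667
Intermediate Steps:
G(g) = ⅙ (G(g) = 10*(-1/12) + 1 = -⅚ + 1 = ⅙)
h = 40 (h = -80*(-½) = 40)
h*G(-10) = 40*(⅙) = 20/3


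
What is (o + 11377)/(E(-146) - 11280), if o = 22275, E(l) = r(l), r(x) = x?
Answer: -16826/5713 ≈ -2.9452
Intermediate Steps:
E(l) = l
(o + 11377)/(E(-146) - 11280) = (22275 + 11377)/(-146 - 11280) = 33652/(-11426) = 33652*(-1/11426) = -16826/5713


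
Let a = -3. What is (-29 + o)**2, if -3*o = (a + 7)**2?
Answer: 10609/9 ≈ 1178.8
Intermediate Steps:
o = -16/3 (o = -(-3 + 7)**2/3 = -1/3*4**2 = -1/3*16 = -16/3 ≈ -5.3333)
(-29 + o)**2 = (-29 - 16/3)**2 = (-103/3)**2 = 10609/9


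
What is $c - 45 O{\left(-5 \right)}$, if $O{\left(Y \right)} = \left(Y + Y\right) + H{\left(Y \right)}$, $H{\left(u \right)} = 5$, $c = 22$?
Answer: $247$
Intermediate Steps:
$O{\left(Y \right)} = 5 + 2 Y$ ($O{\left(Y \right)} = \left(Y + Y\right) + 5 = 2 Y + 5 = 5 + 2 Y$)
$c - 45 O{\left(-5 \right)} = 22 - 45 \left(5 + 2 \left(-5\right)\right) = 22 - 45 \left(5 - 10\right) = 22 - -225 = 22 + 225 = 247$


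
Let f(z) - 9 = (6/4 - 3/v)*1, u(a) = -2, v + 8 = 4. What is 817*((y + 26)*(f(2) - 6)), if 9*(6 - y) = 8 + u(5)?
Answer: 268793/2 ≈ 1.3440e+5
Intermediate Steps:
v = -4 (v = -8 + 4 = -4)
f(z) = 45/4 (f(z) = 9 + (6/4 - 3/(-4))*1 = 9 + (6*(1/4) - 3*(-1/4))*1 = 9 + (3/2 + 3/4)*1 = 9 + (9/4)*1 = 9 + 9/4 = 45/4)
y = 16/3 (y = 6 - (8 - 2)/9 = 6 - 1/9*6 = 6 - 2/3 = 16/3 ≈ 5.3333)
817*((y + 26)*(f(2) - 6)) = 817*((16/3 + 26)*(45/4 - 6)) = 817*((94/3)*(21/4)) = 817*(329/2) = 268793/2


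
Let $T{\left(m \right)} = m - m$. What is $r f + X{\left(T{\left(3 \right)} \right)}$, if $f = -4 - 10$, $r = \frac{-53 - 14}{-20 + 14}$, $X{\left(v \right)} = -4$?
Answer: $- \frac{481}{3} \approx -160.33$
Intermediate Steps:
$T{\left(m \right)} = 0$
$r = \frac{67}{6}$ ($r = - \frac{67}{-6} = \left(-67\right) \left(- \frac{1}{6}\right) = \frac{67}{6} \approx 11.167$)
$f = -14$ ($f = -4 - 10 = -14$)
$r f + X{\left(T{\left(3 \right)} \right)} = \frac{67}{6} \left(-14\right) - 4 = - \frac{469}{3} - 4 = - \frac{481}{3}$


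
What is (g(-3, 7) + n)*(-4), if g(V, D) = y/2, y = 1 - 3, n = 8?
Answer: -28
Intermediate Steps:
y = -2
g(V, D) = -1 (g(V, D) = -2/2 = -2*½ = -1)
(g(-3, 7) + n)*(-4) = (-1 + 8)*(-4) = 7*(-4) = -28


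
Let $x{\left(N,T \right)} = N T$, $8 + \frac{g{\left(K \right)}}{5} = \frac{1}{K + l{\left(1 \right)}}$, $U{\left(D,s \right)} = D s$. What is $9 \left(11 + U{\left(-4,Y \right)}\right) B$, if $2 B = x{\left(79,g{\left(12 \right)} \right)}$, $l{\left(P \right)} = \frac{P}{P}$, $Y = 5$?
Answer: $\frac{3295485}{26} \approx 1.2675 \cdot 10^{5}$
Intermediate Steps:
$l{\left(P \right)} = 1$
$g{\left(K \right)} = -40 + \frac{5}{1 + K}$ ($g{\left(K \right)} = -40 + \frac{5}{K + 1} = -40 + \frac{5}{1 + K}$)
$B = - \frac{40685}{26}$ ($B = \frac{79 \frac{5 \left(-7 - 96\right)}{1 + 12}}{2} = \frac{79 \frac{5 \left(-7 - 96\right)}{13}}{2} = \frac{79 \cdot 5 \cdot \frac{1}{13} \left(-103\right)}{2} = \frac{79 \left(- \frac{515}{13}\right)}{2} = \frac{1}{2} \left(- \frac{40685}{13}\right) = - \frac{40685}{26} \approx -1564.8$)
$9 \left(11 + U{\left(-4,Y \right)}\right) B = 9 \left(11 - 20\right) \left(- \frac{40685}{26}\right) = 9 \left(-9\right) \left(- \frac{40685}{26}\right) = \left(-81\right) \left(- \frac{40685}{26}\right) = \frac{3295485}{26}$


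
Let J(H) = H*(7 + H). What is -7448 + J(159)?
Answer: 18946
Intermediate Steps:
-7448 + J(159) = -7448 + 159*(7 + 159) = -7448 + 159*166 = -7448 + 26394 = 18946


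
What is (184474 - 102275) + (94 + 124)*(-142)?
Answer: 51243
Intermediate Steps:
(184474 - 102275) + (94 + 124)*(-142) = 82199 + 218*(-142) = 82199 - 30956 = 51243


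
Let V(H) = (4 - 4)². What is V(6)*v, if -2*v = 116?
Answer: 0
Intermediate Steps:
v = -58 (v = -½*116 = -58)
V(H) = 0 (V(H) = 0² = 0)
V(6)*v = 0*(-58) = 0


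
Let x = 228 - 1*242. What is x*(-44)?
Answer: 616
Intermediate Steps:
x = -14 (x = 228 - 242 = -14)
x*(-44) = -14*(-44) = 616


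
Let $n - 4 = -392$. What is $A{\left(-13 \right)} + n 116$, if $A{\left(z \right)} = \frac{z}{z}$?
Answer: $-45007$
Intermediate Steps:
$n = -388$ ($n = 4 - 392 = -388$)
$A{\left(z \right)} = 1$
$A{\left(-13 \right)} + n 116 = 1 - 45008 = -45007$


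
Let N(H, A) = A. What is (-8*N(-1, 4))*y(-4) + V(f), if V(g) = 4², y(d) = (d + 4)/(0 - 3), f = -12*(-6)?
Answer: 16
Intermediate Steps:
f = 72
y(d) = -4/3 - d/3 (y(d) = (4 + d)/(-3) = (4 + d)*(-⅓) = -4/3 - d/3)
V(g) = 16
(-8*N(-1, 4))*y(-4) + V(f) = (-8*4)*(-4/3 - ⅓*(-4)) + 16 = -32*(-4/3 + 4/3) + 16 = -32*0 + 16 = 0 + 16 = 16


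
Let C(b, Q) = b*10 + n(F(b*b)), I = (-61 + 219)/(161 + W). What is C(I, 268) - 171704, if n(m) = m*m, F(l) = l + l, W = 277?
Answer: -394954963852850/2300257521 ≈ -1.7170e+5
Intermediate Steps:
F(l) = 2*l
n(m) = m**2
I = 79/219 (I = (-61 + 219)/(161 + 277) = 158/438 = 158*(1/438) = 79/219 ≈ 0.36073)
C(b, Q) = 4*b**4 + 10*b (C(b, Q) = b*10 + (2*(b*b))**2 = 10*b + (2*b**2)**2 = 10*b + 4*b**4 = 4*b**4 + 10*b)
C(I, 268) - 171704 = (4*(79/219)**4 + 10*(79/219)) - 171704 = (4*(38950081/2300257521) + 790/219) - 171704 = (155800324/2300257521 + 790/219) - 171704 = 8453532934/2300257521 - 171704 = -394954963852850/2300257521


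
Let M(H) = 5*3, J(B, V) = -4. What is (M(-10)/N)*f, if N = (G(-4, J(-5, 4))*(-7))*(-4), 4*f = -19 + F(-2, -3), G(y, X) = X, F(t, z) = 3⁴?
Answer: -465/224 ≈ -2.0759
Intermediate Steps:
M(H) = 15
F(t, z) = 81
f = 31/2 (f = (-19 + 81)/4 = (¼)*62 = 31/2 ≈ 15.500)
N = -112 (N = -4*(-7)*(-4) = 28*(-4) = -112)
(M(-10)/N)*f = (15/(-112))*(31/2) = (15*(-1/112))*(31/2) = -15/112*31/2 = -465/224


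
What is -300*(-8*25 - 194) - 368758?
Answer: -250558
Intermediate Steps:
-300*(-8*25 - 194) - 368758 = -300*(-200 - 194) - 368758 = -300*(-394) - 368758 = 118200 - 368758 = -250558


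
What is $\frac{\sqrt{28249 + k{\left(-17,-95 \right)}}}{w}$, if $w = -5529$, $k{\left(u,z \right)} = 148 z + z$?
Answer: $- \frac{3 \sqrt{174}}{1843} \approx -0.021472$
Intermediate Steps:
$k{\left(u,z \right)} = 149 z$
$\frac{\sqrt{28249 + k{\left(-17,-95 \right)}}}{w} = \frac{\sqrt{28249 + 149 \left(-95\right)}}{-5529} = \sqrt{28249 - 14155} \left(- \frac{1}{5529}\right) = \sqrt{14094} \left(- \frac{1}{5529}\right) = 9 \sqrt{174} \left(- \frac{1}{5529}\right) = - \frac{3 \sqrt{174}}{1843}$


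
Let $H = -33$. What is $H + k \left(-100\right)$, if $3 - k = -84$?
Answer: $-8733$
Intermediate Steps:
$k = 87$ ($k = 3 - -84 = 3 + 84 = 87$)
$H + k \left(-100\right) = -33 + 87 \left(-100\right) = -33 - 8700 = -8733$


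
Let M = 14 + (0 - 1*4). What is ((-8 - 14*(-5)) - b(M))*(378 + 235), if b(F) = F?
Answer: 31876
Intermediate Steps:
M = 10 (M = 14 + (0 - 4) = 14 - 4 = 10)
((-8 - 14*(-5)) - b(M))*(378 + 235) = ((-8 - 14*(-5)) - 1*10)*(378 + 235) = ((-8 + 70) - 10)*613 = (62 - 10)*613 = 52*613 = 31876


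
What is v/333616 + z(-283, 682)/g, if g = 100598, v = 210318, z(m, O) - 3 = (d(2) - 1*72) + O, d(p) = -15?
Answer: 5339268133/8390275592 ≈ 0.63636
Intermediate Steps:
z(m, O) = -84 + O (z(m, O) = 3 + ((-15 - 1*72) + O) = 3 + ((-15 - 72) + O) = 3 + (-87 + O) = -84 + O)
v/333616 + z(-283, 682)/g = 210318/333616 + (-84 + 682)/100598 = 210318*(1/333616) + 598*(1/100598) = 105159/166808 + 299/50299 = 5339268133/8390275592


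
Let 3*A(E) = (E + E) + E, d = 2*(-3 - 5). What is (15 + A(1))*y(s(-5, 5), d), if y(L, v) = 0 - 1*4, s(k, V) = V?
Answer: -64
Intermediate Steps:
d = -16 (d = 2*(-8) = -16)
A(E) = E (A(E) = ((E + E) + E)/3 = (2*E + E)/3 = (3*E)/3 = E)
y(L, v) = -4 (y(L, v) = 0 - 4 = -4)
(15 + A(1))*y(s(-5, 5), d) = (15 + 1)*(-4) = 16*(-4) = -64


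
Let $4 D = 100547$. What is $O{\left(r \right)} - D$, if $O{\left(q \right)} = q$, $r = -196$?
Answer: $- \frac{101331}{4} \approx -25333.0$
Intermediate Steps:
$D = \frac{100547}{4}$ ($D = \frac{1}{4} \cdot 100547 = \frac{100547}{4} \approx 25137.0$)
$O{\left(r \right)} - D = -196 - \frac{100547}{4} = - \frac{101331}{4}$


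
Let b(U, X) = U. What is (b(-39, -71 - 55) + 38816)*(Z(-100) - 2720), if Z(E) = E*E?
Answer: 282296560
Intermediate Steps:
Z(E) = E**2
(b(-39, -71 - 55) + 38816)*(Z(-100) - 2720) = (-39 + 38816)*((-100)**2 - 2720) = 38777*(10000 - 2720) = 38777*7280 = 282296560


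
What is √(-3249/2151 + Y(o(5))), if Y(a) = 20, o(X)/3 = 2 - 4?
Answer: 3*√117349/239 ≈ 4.2999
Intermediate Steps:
o(X) = -6 (o(X) = 3*(2 - 4) = 3*(-2) = -6)
√(-3249/2151 + Y(o(5))) = √(-3249/2151 + 20) = √(-3249*1/2151 + 20) = √(-361/239 + 20) = √(4419/239) = 3*√117349/239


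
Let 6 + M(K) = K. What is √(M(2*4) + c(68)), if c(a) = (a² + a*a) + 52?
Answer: √9302 ≈ 96.447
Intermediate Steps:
M(K) = -6 + K
c(a) = 52 + 2*a² (c(a) = (a² + a²) + 52 = 2*a² + 52 = 52 + 2*a²)
√(M(2*4) + c(68)) = √((-6 + 2*4) + (52 + 2*68²)) = √((-6 + 8) + (52 + 2*4624)) = √(2 + (52 + 9248)) = √(2 + 9300) = √9302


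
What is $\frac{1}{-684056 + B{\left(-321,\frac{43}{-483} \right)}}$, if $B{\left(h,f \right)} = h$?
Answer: $- \frac{1}{684377} \approx -1.4612 \cdot 10^{-6}$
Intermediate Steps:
$\frac{1}{-684056 + B{\left(-321,\frac{43}{-483} \right)}} = \frac{1}{-684056 - 321} = \frac{1}{-684377} = - \frac{1}{684377}$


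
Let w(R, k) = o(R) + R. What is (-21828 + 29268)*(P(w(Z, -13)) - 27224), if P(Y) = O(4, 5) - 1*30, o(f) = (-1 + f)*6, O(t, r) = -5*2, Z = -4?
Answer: -202844160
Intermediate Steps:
O(t, r) = -10
o(f) = -6 + 6*f
w(R, k) = -6 + 7*R (w(R, k) = (-6 + 6*R) + R = -6 + 7*R)
P(Y) = -40 (P(Y) = -10 - 1*30 = -10 - 30 = -40)
(-21828 + 29268)*(P(w(Z, -13)) - 27224) = (-21828 + 29268)*(-40 - 27224) = 7440*(-27264) = -202844160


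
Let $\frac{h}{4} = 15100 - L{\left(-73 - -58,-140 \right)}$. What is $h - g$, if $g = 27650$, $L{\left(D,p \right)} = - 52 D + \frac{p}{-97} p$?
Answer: $\frac{2952510}{97} \approx 30438.0$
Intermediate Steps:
$L{\left(D,p \right)} = - 52 D - \frac{p^{2}}{97}$ ($L{\left(D,p \right)} = - 52 D + p \left(- \frac{1}{97}\right) p = - 52 D + - \frac{p}{97} p = - 52 D - \frac{p^{2}}{97}$)
$h = \frac{5634560}{97}$ ($h = 4 \left(15100 - \left(- 52 \left(-73 - -58\right) - \frac{\left(-140\right)^{2}}{97}\right)\right) = 4 \left(15100 - \left(- 52 \left(-73 + 58\right) - \frac{19600}{97}\right)\right) = 4 \left(15100 - \left(\left(-52\right) \left(-15\right) - \frac{19600}{97}\right)\right) = 4 \left(15100 - \left(780 - \frac{19600}{97}\right)\right) = 4 \left(15100 - \frac{56060}{97}\right) = 4 \cdot \frac{1408640}{97} = \frac{5634560}{97} \approx 58088.0$)
$h - g = \frac{5634560}{97} - 27650 = \frac{2952510}{97}$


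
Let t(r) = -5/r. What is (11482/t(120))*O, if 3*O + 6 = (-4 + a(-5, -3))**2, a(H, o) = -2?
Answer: -2755680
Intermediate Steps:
t(r) = -5/r
O = 10 (O = -2 + (-4 - 2)**2/3 = -2 + (1/3)*(-6)**2 = -2 + (1/3)*36 = -2 + 12 = 10)
(11482/t(120))*O = (11482/((-5/120)))*10 = (11482/((-5*1/120)))*10 = (11482/(-1/24))*10 = (11482*(-24))*10 = -275568*10 = -2755680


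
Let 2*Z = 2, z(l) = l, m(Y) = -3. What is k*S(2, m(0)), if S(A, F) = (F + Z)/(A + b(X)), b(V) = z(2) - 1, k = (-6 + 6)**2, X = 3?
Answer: 0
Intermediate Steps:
k = 0 (k = 0**2 = 0)
b(V) = 1 (b(V) = 2 - 1 = 1)
Z = 1 (Z = (1/2)*2 = 1)
S(A, F) = (1 + F)/(1 + A) (S(A, F) = (F + 1)/(A + 1) = (1 + F)/(1 + A))
k*S(2, m(0)) = 0*((1 - 3)/(1 + 2)) = 0*(-2/3) = 0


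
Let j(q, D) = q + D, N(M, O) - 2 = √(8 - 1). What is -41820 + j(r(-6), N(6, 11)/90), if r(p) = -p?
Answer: -1881629/45 + √7/90 ≈ -41814.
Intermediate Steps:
N(M, O) = 2 + √7 (N(M, O) = 2 + √(8 - 1) = 2 + √7)
j(q, D) = D + q
-41820 + j(r(-6), N(6, 11)/90) = -41820 + ((2 + √7)/90 - 1*(-6)) = -41820 + ((2 + √7)*(1/90) + 6) = -41820 + ((1/45 + √7/90) + 6) = -41820 + (271/45 + √7/90) = -1881629/45 + √7/90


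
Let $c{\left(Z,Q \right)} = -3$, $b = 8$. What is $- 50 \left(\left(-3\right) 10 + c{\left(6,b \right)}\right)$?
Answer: $1650$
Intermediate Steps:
$- 50 \left(\left(-3\right) 10 + c{\left(6,b \right)}\right) = - 50 \left(\left(-3\right) 10 - 3\right) = - 50 \left(-30 - 3\right) = \left(-50\right) \left(-33\right) = 1650$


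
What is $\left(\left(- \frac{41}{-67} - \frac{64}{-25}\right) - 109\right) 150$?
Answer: $- \frac{1063572}{67} \approx -15874.0$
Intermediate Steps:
$\left(\left(- \frac{41}{-67} - \frac{64}{-25}\right) - 109\right) 150 = \left(\left(\left(-41\right) \left(- \frac{1}{67}\right) - - \frac{64}{25}\right) - 109\right) 150 = \left(\left(\frac{41}{67} + \frac{64}{25}\right) - 109\right) 150 = \left(\frac{5313}{1675} - 109\right) 150 = \left(- \frac{177262}{1675}\right) 150 = - \frac{1063572}{67}$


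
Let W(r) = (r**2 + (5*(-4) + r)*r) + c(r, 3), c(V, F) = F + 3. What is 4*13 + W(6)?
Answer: 10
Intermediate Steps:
c(V, F) = 3 + F
W(r) = 6 + r**2 + r*(-20 + r) (W(r) = (r**2 + (5*(-4) + r)*r) + (3 + 3) = (r**2 + (-20 + r)*r) + 6 = (r**2 + r*(-20 + r)) + 6 = 6 + r**2 + r*(-20 + r))
4*13 + W(6) = 4*13 + (6 - 20*6 + 2*6**2) = 52 + (6 - 120 + 2*36) = 52 + (6 - 120 + 72) = 52 - 42 = 10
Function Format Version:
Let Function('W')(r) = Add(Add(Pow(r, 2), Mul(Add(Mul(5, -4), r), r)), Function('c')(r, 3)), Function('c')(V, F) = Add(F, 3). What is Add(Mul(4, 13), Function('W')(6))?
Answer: 10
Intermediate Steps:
Function('c')(V, F) = Add(3, F)
Function('W')(r) = Add(6, Pow(r, 2), Mul(r, Add(-20, r))) (Function('W')(r) = Add(Add(Pow(r, 2), Mul(Add(Mul(5, -4), r), r)), Add(3, 3)) = Add(Add(Pow(r, 2), Mul(Add(-20, r), r)), 6) = Add(Add(Pow(r, 2), Mul(r, Add(-20, r))), 6) = Add(6, Pow(r, 2), Mul(r, Add(-20, r))))
Add(Mul(4, 13), Function('W')(6)) = Add(Mul(4, 13), Add(6, Mul(-20, 6), Mul(2, Pow(6, 2)))) = Add(52, Add(6, -120, Mul(2, 36))) = Add(52, Add(6, -120, 72)) = Add(52, -42) = 10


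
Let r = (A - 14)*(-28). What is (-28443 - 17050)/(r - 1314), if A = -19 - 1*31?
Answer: -45493/478 ≈ -95.174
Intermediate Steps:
A = -50 (A = -19 - 31 = -50)
r = 1792 (r = (-50 - 14)*(-28) = -64*(-28) = 1792)
(-28443 - 17050)/(r - 1314) = (-28443 - 17050)/(1792 - 1314) = -45493/478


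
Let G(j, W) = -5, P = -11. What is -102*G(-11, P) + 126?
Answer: 636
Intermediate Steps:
-102*G(-11, P) + 126 = -102*(-5) + 126 = 510 + 126 = 636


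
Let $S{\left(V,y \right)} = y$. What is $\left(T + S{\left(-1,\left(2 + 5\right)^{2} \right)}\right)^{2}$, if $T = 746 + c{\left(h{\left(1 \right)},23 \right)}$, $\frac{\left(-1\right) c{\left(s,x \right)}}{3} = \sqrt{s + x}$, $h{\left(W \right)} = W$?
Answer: $632241 - 9540 \sqrt{6} \approx 6.0887 \cdot 10^{5}$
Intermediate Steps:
$c{\left(s,x \right)} = - 3 \sqrt{s + x}$
$T = 746 - 6 \sqrt{6}$ ($T = 746 - 3 \sqrt{1 + 23} = 746 - 3 \sqrt{24} = 746 - 3 \cdot 2 \sqrt{6} = 746 - 6 \sqrt{6} \approx 731.3$)
$\left(T + S{\left(-1,\left(2 + 5\right)^{2} \right)}\right)^{2} = \left(\left(746 - 6 \sqrt{6}\right) + \left(2 + 5\right)^{2}\right)^{2} = \left(\left(746 - 6 \sqrt{6}\right) + 7^{2}\right)^{2} = \left(\left(746 - 6 \sqrt{6}\right) + 49\right)^{2} = \left(795 - 6 \sqrt{6}\right)^{2}$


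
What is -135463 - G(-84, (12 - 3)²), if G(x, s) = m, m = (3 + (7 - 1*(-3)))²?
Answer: -135632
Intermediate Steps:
m = 169 (m = (3 + (7 + 3))² = (3 + 10)² = 13² = 169)
G(x, s) = 169
-135463 - G(-84, (12 - 3)²) = -135463 - 1*169 = -135463 - 169 = -135632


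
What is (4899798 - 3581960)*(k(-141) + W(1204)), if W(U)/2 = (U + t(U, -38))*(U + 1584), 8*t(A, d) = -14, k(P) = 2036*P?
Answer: 8456131559460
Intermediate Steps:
t(A, d) = -7/4 (t(A, d) = (⅛)*(-14) = -7/4)
W(U) = 2*(1584 + U)*(-7/4 + U) (W(U) = 2*((U - 7/4)*(U + 1584)) = 2*((-7/4 + U)*(1584 + U)) = 2*((1584 + U)*(-7/4 + U)) = 2*(1584 + U)*(-7/4 + U))
(4899798 - 3581960)*(k(-141) + W(1204)) = (4899798 - 3581960)*(2036*(-141) + (-5544 + 2*1204² + (6329/2)*1204)) = 1317838*(-287076 + (-5544 + 2*1449616 + 3810058)) = 1317838*(-287076 + (-5544 + 2899232 + 3810058)) = 1317838*(-287076 + 6703746) = 1317838*6416670 = 8456131559460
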